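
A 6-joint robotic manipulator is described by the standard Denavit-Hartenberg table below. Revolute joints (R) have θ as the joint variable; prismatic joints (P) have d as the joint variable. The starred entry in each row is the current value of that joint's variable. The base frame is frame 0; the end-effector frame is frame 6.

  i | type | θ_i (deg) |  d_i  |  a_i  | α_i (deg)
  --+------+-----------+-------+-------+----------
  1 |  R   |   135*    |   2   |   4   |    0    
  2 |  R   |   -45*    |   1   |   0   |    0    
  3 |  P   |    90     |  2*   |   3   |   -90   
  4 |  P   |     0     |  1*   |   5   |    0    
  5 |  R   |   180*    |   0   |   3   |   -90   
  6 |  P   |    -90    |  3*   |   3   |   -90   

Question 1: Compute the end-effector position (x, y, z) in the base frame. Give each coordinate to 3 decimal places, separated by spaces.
-7.828 -1.172 8.000

after link 1: o_1 = (-2.8284, 2.8284, 2.0000)
after link 2: o_2 = (-2.8284, 2.8284, 3.0000)
after link 3: o_3 = (-5.8284, 2.8284, 5.0000)
after link 4: o_4 = (-10.8284, 1.8284, 5.0000)
after link 5: o_5 = (-7.8284, 1.8284, 5.0000)
after link 6: o_6 = (-7.8284, -1.1716, 8.0000)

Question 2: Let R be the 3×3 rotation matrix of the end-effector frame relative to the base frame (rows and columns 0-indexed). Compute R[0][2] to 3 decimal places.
1.000

End-effector z-axis (col 2 of R) = (1.0000,-0.0000,-0.0000)
R[0][2] = 1.0000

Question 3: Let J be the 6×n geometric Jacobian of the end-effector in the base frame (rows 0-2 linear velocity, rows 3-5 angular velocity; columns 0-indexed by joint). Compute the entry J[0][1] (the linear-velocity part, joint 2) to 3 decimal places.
axis z_1 = (0.0000,0.0000,1.0000); lever o_n−o_1 = (-5.0000,-4.0000,6.0000)
cross product → J_v[:, 1] = (4.0000,-5.0000,0.0000)
J_ω[:, 1] = z_1
entry J[0][1] = 4.0000

4.000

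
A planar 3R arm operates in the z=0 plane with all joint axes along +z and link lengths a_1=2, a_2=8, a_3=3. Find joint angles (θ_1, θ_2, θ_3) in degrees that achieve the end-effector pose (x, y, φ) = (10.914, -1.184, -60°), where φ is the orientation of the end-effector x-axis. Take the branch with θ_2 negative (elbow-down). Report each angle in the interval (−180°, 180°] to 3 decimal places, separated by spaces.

45.009 -45.011 -59.997

wrist centre = target − a_3·(cos φ, sin φ) = (9.4140, 1.4141)
cos θ_2 = (90.6230−2²−8²)/(2·2·8) = 0.7070; θ_2 = -45.0112° (elbow-down)
β = atan2(1.4141,9.4140) = 8.5425°; ψ = atan2(-5.6580,7.6558) = -36.4661°
θ_1 = β − ψ = 45.0087°
θ_3 = φ − θ_1 − θ_2 = -59.9975° (wrapped to (-180°,180°])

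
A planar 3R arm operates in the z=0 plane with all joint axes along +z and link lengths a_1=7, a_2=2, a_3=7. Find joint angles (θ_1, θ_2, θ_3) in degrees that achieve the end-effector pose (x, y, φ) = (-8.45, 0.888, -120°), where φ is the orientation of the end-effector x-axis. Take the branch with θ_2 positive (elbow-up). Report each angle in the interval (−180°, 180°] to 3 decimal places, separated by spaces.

wrist centre = target − a_3·(cos φ, sin φ) = (-4.9500, 6.9502)
cos θ_2 = (72.8075−7²−2²)/(2·7·2) = 0.7074; θ_2 = 44.9754° (elbow-up)
β = atan2(6.9502,-4.9500) = 125.4589°; ψ = atan2(1.4136,8.4148) = 9.5361°
θ_1 = β − ψ = 115.9228°
θ_3 = φ − θ_1 − θ_2 = 79.1017° (wrapped to (-180°,180°])

115.923 44.975 79.102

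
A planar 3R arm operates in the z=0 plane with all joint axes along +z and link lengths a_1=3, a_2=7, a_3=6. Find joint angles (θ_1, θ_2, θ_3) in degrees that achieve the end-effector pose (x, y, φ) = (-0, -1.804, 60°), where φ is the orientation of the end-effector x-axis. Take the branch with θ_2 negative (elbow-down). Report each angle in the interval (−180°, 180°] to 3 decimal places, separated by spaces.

wrist centre = target − a_3·(cos φ, sin φ) = (-3.0000, -7.0002)
cos θ_2 = (58.0021−3²−7²)/(2·3·7) = 0.0001; θ_2 = -89.9971° (elbow-down)
β = atan2(-7.0002,-3.0000) = -113.1981°; ψ = atan2(-7.0000,3.0004) = -66.7990°
θ_1 = β − ψ = -46.3992°
θ_3 = φ − θ_1 − θ_2 = -163.6037° (wrapped to (-180°,180°])

-46.399 -89.997 -163.604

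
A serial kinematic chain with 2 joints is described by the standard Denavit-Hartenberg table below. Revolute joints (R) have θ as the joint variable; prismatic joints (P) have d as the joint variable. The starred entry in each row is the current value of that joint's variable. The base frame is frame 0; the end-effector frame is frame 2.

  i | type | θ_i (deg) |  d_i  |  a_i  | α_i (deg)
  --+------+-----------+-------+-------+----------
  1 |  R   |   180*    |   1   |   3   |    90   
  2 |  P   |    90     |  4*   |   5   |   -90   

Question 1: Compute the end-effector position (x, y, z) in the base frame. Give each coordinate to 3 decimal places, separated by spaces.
after link 1: o_1 = (-3.0000, 0.0000, 1.0000)
after link 2: o_2 = (-3.0000, 4.0000, 6.0000)

-3.000 4.000 6.000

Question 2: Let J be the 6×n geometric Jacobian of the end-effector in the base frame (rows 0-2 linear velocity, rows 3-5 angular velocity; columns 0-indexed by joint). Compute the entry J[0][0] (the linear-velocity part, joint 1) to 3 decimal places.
-4.000

axis z_0 = ẑ; lever o_n−o_0 = (-3.0000,4.0000,6.0000)
cross product → J_v[:, 0] = (-4.0000,-3.0000,0.0000)
J_ω[:, 0] = z_0
entry J[0][0] = -4.0000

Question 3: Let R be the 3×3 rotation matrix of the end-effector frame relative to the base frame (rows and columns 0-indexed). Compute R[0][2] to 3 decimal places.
End-effector z-axis (col 2 of R) = (1.0000,-0.0000,0.0000)
R[0][2] = 1.0000

1.000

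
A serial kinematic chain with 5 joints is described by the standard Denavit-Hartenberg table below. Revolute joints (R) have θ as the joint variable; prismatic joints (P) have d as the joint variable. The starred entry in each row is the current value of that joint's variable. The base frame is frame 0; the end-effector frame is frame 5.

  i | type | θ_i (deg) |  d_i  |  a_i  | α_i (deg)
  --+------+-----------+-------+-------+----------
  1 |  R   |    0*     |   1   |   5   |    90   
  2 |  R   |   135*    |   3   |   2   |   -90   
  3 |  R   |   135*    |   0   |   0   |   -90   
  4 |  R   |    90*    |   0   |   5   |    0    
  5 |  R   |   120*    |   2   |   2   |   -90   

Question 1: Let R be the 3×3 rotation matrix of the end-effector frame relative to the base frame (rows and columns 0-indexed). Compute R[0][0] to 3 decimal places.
-0.787

End-effector x-axis (col 0 of R) = (-0.7866,-0.6124,0.0795)
R[0][0] = -0.7866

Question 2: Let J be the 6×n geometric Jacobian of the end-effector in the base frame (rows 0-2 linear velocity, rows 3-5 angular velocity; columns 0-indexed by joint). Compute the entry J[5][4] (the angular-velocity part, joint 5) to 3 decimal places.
-0.500

axis z_4 = (0.5000,-0.7071,-0.5000); lever o_n−o_4 = (-0.5731,-2.6390,-0.8411)
cross product → J_v[:, 4] = (-0.7247,0.7071,-1.7247)
J_ω[:, 4] = z_4
entry J[5][4] = -0.5000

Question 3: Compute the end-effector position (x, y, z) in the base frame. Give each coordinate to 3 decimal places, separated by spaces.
after link 1: o_1 = (5.0000, 0.0000, 1.0000)
after link 2: o_2 = (3.5858, -3.0000, 2.4142)
after link 3: o_3 = (3.5858, -3.0000, 2.4142)
after link 4: o_4 = (7.1213, -3.0000, 5.9497)
after link 5: o_5 = (6.5482, -5.6390, 5.1087)

6.548 -5.639 5.109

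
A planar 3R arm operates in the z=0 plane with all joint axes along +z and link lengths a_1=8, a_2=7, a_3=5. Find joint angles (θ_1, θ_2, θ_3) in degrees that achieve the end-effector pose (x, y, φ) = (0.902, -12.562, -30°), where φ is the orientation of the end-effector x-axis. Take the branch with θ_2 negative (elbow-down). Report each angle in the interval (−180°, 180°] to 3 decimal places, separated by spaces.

wrist centre = target − a_3·(cos φ, sin φ) = (-3.4281, -10.0620)
cos θ_2 = (112.9959−8²−7²)/(2·8·7) = -0.0000; θ_2 = -90.0021° (elbow-down)
β = atan2(-10.0620,-3.4281) = -108.8140°; ψ = atan2(-7.0000,7.9997) = -41.1868°
θ_1 = β − ψ = -67.6272°
θ_3 = φ − θ_1 − θ_2 = 127.6293° (wrapped to (-180°,180°])

-67.627 -90.002 127.629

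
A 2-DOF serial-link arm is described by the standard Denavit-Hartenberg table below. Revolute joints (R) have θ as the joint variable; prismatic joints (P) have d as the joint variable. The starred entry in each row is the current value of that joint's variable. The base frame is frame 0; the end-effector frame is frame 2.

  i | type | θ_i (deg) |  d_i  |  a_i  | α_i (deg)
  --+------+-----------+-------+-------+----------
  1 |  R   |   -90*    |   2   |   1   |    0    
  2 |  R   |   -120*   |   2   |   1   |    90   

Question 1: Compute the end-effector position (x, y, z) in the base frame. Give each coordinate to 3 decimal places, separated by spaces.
-0.866 -0.500 4.000

after link 1: o_1 = (0.0000, -1.0000, 2.0000)
after link 2: o_2 = (-0.8660, -0.5000, 4.0000)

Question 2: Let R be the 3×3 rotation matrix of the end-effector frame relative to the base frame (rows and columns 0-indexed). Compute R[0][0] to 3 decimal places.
-0.866

End-effector x-axis (col 0 of R) = (-0.8660,0.5000,0.0000)
R[0][0] = -0.8660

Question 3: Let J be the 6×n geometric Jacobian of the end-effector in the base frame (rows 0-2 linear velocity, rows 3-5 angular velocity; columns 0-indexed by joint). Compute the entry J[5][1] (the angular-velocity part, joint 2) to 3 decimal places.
axis z_1 = (0.0000,0.0000,1.0000); lever o_n−o_1 = (-0.8660,0.5000,2.0000)
cross product → J_v[:, 1] = (-0.5000,-0.8660,0.0000)
J_ω[:, 1] = z_1
entry J[5][1] = 1.0000

1.000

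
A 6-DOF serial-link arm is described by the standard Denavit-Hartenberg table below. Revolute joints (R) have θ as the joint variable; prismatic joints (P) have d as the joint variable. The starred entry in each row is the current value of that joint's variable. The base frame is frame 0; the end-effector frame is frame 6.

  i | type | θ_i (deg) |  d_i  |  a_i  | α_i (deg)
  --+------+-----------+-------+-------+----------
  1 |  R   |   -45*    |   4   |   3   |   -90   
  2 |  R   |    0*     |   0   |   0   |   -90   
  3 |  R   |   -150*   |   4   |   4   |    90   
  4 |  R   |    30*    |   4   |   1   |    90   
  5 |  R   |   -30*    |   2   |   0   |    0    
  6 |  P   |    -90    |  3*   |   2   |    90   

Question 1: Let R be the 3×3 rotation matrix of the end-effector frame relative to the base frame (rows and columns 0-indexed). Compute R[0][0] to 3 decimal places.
0.949

End-effector x-axis (col 0 of R) = (0.9486,-0.1941,0.2500)
R[0][0] = 0.9486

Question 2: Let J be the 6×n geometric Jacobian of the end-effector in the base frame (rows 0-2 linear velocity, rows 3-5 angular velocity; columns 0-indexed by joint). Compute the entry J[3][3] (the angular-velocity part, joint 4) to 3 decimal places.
-0.966

axis z_3 = (-0.9659,-0.2588,-0.0000); lever o_n−o_3 = (-2.8377,1.8278,4.3301)
cross product → J_v[:, 3] = (-1.1207,4.1826,-2.5000)
J_ω[:, 3] = z_3
entry J[3][3] = -0.9659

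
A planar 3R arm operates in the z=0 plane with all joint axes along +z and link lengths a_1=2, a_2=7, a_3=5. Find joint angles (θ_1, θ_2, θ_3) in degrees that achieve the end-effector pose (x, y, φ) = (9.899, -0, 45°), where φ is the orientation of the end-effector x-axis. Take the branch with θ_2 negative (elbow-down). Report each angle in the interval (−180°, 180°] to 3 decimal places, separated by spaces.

wrist centre = target − a_3·(cos φ, sin φ) = (6.3635, -3.5355)
cos θ_2 = (52.9937−2²−7²)/(2·2·7) = -0.0002; θ_2 = -90.0129° (elbow-down)
β = atan2(-3.5355,6.3635) = -29.0565°; ψ = atan2(-7.0000,1.9984) = -74.0665°
θ_1 = β − ψ = 45.0100°
θ_3 = φ − θ_1 − θ_2 = 90.0029° (wrapped to (-180°,180°])

45.010 -90.013 90.003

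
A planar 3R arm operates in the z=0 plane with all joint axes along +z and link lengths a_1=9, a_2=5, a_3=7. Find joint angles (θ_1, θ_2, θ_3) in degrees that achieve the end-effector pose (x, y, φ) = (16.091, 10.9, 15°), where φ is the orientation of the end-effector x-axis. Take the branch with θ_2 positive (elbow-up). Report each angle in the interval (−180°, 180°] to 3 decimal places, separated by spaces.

wrist centre = target − a_3·(cos φ, sin φ) = (9.3295, 9.0883)
cos θ_2 = (169.6365−9²−5²)/(2·9·5) = 0.7071; θ_2 = 45.0028° (elbow-up)
β = atan2(9.0883,9.3295) = 44.2495°; ψ = atan2(3.5357,12.5354) = 15.7516°
θ_1 = β − ψ = 28.4980°
θ_3 = φ − θ_1 − θ_2 = -58.5008° (wrapped to (-180°,180°])

28.498 45.003 -58.501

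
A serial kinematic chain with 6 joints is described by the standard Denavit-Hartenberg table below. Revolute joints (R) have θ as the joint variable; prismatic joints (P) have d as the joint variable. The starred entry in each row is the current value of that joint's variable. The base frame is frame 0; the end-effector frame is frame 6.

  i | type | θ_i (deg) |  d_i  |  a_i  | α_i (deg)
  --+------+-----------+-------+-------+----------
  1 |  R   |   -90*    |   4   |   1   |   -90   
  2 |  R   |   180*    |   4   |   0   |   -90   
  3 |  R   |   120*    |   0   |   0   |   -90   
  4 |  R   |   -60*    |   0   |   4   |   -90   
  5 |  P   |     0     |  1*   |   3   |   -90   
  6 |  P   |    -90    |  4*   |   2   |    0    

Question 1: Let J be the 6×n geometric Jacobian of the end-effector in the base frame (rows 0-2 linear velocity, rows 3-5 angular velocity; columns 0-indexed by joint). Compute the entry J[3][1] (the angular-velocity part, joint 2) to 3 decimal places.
axis z_1 = (1.0000,0.0000,0.0000); lever o_n−o_1 = (-3.2811,0.4151,4.5622)
cross product → J_v[:, 1] = (0.0000,-4.5622,0.4151)
J_ω[:, 1] = z_1
entry J[3][1] = 1.0000

1.000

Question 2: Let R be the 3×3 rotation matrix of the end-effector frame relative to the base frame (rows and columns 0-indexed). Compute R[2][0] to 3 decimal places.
-0.500

End-effector x-axis (col 0 of R) = (-0.7500,-0.4330,-0.5000)
R[2][0] = -0.5000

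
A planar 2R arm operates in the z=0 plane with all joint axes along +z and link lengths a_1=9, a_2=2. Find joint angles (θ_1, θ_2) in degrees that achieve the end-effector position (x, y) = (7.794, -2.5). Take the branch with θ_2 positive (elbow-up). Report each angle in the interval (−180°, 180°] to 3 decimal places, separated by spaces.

cos θ_2 = (66.9964−9²−2²)/(2·9·2) = -0.5001; θ_2 = 120.0066° (elbow-up)
β = atan2(-2.5000,7.7940) = -17.7841°; ψ = atan2(1.7319,7.9998) = 12.2159°
θ_1 = β − ψ = -30.0000°

-30.000 120.007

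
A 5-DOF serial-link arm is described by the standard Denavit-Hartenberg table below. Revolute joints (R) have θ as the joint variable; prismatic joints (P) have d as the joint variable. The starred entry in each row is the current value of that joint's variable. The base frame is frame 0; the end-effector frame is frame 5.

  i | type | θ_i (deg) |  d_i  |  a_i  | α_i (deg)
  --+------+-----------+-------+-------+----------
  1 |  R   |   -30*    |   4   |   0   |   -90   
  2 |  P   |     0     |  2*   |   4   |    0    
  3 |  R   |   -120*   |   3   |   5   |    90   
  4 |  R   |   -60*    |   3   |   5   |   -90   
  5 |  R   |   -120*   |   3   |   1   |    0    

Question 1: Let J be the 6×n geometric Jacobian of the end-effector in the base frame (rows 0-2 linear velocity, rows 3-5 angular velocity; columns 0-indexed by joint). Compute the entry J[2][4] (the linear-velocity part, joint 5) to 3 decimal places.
0.125

axis z_4 = (-0.1250,0.6495,0.7500); lever o_n−o_4 = (-0.6998,2.6361,1.6005)
cross product → J_v[:, 4] = (-0.9375,-0.3248,0.1250)
J_ω[:, 4] = z_4
entry J[2][4] = 0.1250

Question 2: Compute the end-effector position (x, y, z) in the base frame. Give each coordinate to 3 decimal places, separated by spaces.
-2.398 4.390 10.596

after link 1: o_1 = (0.0000, 0.0000, 4.0000)
after link 2: o_2 = (4.4641, -0.2679, 4.0000)
after link 3: o_3 = (3.7990, 3.5801, 8.3301)
after link 4: o_4 = (-1.6986, 1.7542, 8.9952)
after link 5: o_5 = (-2.3983, 4.3902, 10.5957)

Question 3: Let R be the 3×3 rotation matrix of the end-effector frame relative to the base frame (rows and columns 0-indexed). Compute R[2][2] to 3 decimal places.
0.750

End-effector z-axis (col 2 of R) = (-0.1250,0.6495,0.7500)
R[2][2] = 0.7500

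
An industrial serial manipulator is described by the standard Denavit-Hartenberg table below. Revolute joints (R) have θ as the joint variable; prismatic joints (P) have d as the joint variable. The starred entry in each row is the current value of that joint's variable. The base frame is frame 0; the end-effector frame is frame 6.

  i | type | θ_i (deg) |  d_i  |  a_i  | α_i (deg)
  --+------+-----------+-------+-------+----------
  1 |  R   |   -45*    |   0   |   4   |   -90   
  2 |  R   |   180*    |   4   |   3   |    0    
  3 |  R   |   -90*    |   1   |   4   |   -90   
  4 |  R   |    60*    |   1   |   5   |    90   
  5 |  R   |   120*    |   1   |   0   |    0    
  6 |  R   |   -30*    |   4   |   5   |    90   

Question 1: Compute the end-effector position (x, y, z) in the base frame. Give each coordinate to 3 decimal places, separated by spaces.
after link 1: o_1 = (2.8284, -2.8284, 0.0000)
after link 2: o_2 = (3.5355, 2.1213, -0.0000)
after link 3: o_3 = (4.2426, 2.8284, -4.0000)
after link 4: o_4 = (0.4737, 0.4737, -6.5000)
after link 5: o_5 = (0.8272, 0.8272, -7.3660)
after link 6: o_6 = (-1.2941, 5.7770, -10.8301)

-1.294 5.777 -10.830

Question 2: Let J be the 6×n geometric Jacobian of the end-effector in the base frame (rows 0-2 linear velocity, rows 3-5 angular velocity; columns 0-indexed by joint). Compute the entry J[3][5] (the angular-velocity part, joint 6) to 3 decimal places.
axis z_5 = (0.3536,0.3536,-0.8660); lever o_n−o_5 = (-2.1213,4.9497,-3.4641)
cross product → J_v[:, 5] = (3.0619,3.0619,2.5000)
J_ω[:, 5] = z_5
entry J[3][5] = 0.3536

0.354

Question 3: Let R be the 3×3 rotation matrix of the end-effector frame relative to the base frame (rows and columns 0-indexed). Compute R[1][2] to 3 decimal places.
-0.612

End-effector z-axis (col 2 of R) = (-0.6124,-0.6124,-0.5000)
R[1][2] = -0.6124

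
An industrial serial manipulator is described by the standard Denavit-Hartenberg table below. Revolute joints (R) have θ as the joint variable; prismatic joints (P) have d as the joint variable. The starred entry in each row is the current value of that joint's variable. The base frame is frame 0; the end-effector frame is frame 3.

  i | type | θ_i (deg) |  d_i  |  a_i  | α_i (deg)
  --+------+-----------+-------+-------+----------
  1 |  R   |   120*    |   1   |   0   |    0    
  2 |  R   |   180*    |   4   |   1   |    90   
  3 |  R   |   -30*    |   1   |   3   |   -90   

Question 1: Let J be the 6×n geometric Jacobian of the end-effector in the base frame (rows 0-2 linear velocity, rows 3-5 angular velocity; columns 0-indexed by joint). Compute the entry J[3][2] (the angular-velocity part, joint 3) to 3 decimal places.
-0.866

axis z_2 = (-0.8660,-0.5000,0.0000); lever o_n−o_2 = (0.4330,-2.7500,-1.5000)
cross product → J_v[:, 2] = (0.7500,-1.2990,2.5981)
J_ω[:, 2] = z_2
entry J[3][2] = -0.8660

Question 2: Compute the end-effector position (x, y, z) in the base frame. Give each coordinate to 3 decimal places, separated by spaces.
after link 1: o_1 = (0.0000, 0.0000, 1.0000)
after link 2: o_2 = (0.5000, -0.8660, 5.0000)
after link 3: o_3 = (0.9330, -3.6160, 3.5000)

0.933 -3.616 3.500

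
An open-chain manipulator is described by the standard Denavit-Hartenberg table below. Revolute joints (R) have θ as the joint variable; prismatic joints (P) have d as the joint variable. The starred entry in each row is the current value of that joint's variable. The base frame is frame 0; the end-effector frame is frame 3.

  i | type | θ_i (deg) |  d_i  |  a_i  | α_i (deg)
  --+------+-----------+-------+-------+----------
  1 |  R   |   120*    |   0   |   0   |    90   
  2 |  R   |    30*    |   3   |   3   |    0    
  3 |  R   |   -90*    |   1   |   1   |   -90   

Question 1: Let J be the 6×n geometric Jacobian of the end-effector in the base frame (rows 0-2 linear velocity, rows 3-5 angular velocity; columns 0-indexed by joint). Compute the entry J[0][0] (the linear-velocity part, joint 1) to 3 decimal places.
axis z_0 = ẑ; lever o_n−o_0 = (1.9151,4.6830,0.6340)
cross product → J_v[:, 0] = (-4.6830,1.9151,0.0000)
J_ω[:, 0] = z_0
entry J[0][0] = -4.6830

-4.683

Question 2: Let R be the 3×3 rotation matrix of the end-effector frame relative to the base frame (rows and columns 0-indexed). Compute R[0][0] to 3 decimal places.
End-effector x-axis (col 0 of R) = (-0.2500,0.4330,-0.8660)
R[0][0] = -0.2500

-0.250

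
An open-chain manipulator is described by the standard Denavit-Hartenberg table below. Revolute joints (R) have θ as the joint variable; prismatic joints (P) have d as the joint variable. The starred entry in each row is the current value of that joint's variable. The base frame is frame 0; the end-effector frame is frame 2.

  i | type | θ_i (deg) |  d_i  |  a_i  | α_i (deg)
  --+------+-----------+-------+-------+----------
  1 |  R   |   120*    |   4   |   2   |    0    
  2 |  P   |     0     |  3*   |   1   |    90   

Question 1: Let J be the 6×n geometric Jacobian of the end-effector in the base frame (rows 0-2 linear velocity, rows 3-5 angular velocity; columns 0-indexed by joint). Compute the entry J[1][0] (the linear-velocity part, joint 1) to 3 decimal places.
-1.500

axis z_0 = ẑ; lever o_n−o_0 = (-1.5000,2.5981,7.0000)
cross product → J_v[:, 0] = (-2.5981,-1.5000,0.0000)
J_ω[:, 0] = z_0
entry J[1][0] = -1.5000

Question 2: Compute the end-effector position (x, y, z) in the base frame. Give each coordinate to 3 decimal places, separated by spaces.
after link 1: o_1 = (-1.0000, 1.7321, 4.0000)
after link 2: o_2 = (-1.5000, 2.5981, 7.0000)

-1.500 2.598 7.000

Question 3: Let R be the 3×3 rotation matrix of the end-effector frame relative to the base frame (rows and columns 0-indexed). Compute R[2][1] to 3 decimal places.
1.000

End-effector y-axis (col 1 of R) = (-0.0000,-0.0000,1.0000)
R[2][1] = 1.0000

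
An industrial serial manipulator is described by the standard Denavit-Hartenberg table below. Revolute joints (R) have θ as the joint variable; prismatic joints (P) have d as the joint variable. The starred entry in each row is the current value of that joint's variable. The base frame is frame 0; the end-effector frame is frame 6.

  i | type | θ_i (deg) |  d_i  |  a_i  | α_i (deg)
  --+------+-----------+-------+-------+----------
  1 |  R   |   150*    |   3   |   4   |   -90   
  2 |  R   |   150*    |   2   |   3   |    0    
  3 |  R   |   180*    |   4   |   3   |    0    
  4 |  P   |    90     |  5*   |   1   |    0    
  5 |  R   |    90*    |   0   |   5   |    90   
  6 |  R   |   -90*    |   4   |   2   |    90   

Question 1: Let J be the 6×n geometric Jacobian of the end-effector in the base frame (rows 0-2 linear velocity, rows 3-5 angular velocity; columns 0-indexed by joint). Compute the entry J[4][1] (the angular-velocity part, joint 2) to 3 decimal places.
-0.866

axis z_1 = (-0.5000,-0.8660,0.0000); lever o_n−o_1 = (-2.9151,-8.7093,-6.8301)
cross product → J_v[:, 1] = (5.9151,-3.4151,1.8301)
J_ω[:, 1] = z_1
entry J[4][1] = -0.8660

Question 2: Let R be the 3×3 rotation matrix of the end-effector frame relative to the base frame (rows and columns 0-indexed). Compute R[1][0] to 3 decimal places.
0.866

End-effector x-axis (col 0 of R) = (0.5000,0.8660,-0.0000)
R[1][0] = 0.8660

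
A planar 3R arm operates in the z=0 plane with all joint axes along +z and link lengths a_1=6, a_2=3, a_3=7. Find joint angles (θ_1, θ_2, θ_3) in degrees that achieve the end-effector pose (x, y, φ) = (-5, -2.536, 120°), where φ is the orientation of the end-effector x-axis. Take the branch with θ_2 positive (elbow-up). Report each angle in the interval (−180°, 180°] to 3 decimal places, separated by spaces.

-109.790 29.994 -160.204

wrist centre = target − a_3·(cos φ, sin φ) = (-1.5000, -8.5982)
cos θ_2 = (76.1787−6²−3²)/(2·6·3) = 0.8661; θ_2 = 29.9944° (elbow-up)
β = atan2(-8.5982,-1.5000) = -99.8960°; ψ = atan2(1.4997,8.5982) = 9.8943°
θ_1 = β − ψ = -109.7903°
θ_3 = φ − θ_1 − θ_2 = -160.2042° (wrapped to (-180°,180°])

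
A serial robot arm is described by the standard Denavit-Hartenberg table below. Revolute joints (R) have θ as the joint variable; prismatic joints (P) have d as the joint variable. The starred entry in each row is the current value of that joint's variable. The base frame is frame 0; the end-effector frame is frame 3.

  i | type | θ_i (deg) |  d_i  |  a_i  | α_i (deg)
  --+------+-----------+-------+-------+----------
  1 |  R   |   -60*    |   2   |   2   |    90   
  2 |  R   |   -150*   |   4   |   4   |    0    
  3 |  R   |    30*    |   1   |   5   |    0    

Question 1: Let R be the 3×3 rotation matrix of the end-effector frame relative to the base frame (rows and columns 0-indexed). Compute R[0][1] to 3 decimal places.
0.433

End-effector y-axis (col 1 of R) = (0.4330,-0.7500,-0.5000)
R[0][1] = 0.4330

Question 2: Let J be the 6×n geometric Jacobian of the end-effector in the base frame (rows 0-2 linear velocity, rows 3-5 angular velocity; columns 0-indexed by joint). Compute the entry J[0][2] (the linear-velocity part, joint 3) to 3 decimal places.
axis z_2 = (-0.8660,-0.5000,0.0000); lever o_n−o_2 = (-2.1160,1.6651,-4.3301)
cross product → J_v[:, 2] = (2.1651,-3.7500,-2.5000)
J_ω[:, 2] = z_2
entry J[0][2] = 2.1651

2.165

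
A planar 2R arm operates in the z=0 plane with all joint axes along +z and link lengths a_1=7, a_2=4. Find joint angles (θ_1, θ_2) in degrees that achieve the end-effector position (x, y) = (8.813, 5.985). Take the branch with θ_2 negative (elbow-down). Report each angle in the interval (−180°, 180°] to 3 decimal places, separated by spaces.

45.007 -30.017

cos θ_2 = (113.4892−7²−4²)/(2·7·4) = 0.8659; θ_2 = -30.0168° (elbow-down)
β = atan2(5.9850,8.8130) = 34.1808°; ψ = atan2(-2.0010,10.4635) = -10.8264°
θ_1 = β − ψ = 45.0072°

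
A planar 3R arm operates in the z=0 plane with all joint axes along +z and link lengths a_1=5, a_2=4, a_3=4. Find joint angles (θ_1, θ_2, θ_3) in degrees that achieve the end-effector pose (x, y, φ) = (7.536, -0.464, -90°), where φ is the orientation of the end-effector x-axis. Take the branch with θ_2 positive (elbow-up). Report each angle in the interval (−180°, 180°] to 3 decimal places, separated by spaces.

5.281 44.979 -140.260

wrist centre = target − a_3·(cos φ, sin φ) = (7.5360, 3.5360)
cos θ_2 = (69.2946−5²−4²)/(2·5·4) = 0.7074; θ_2 = 44.9791° (elbow-up)
β = atan2(3.5360,7.5360) = 25.1366°; ψ = atan2(2.8274,7.8295) = 19.8558°
θ_1 = β − ψ = 5.2809°
θ_3 = φ − θ_1 − θ_2 = -140.2599° (wrapped to (-180°,180°])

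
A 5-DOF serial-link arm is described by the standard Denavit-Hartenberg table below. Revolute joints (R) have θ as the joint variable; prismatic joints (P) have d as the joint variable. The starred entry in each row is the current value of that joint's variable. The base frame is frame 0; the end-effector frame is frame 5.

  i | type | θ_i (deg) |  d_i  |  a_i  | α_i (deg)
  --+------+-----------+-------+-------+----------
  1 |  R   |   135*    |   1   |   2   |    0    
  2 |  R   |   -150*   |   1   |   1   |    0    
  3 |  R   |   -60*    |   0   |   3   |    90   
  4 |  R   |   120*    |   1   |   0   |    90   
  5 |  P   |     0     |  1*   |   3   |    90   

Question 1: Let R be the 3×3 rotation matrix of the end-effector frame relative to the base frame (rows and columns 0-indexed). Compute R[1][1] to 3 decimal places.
-0.837

End-effector y-axis (col 1 of R) = (0.2241,-0.8365,0.5000)
R[1][1] = -0.8365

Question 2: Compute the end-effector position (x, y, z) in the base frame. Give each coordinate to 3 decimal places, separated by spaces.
after link 1: o_1 = (-1.4142, 1.4142, 1.0000)
after link 2: o_2 = (-0.4483, 1.1554, 2.0000)
after link 3: o_3 = (0.3282, -1.7424, 2.0000)
after link 4: o_4 = (-0.6378, -2.0012, 2.0000)
after link 5: o_5 = (-0.8018, -1.3888, 5.0981)

-0.802 -1.389 5.098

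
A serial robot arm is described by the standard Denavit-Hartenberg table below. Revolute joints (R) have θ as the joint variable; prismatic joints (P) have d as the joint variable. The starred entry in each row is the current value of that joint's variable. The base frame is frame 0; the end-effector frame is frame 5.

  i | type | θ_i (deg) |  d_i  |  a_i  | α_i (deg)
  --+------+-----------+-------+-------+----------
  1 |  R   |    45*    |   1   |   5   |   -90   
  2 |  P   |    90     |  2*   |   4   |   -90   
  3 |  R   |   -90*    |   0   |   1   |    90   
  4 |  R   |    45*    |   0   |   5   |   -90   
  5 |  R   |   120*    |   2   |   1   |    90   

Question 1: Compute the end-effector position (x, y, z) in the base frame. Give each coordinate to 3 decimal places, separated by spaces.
-3.086 3.657 -3.866

after link 1: o_1 = (3.5355, 3.5355, 1.0000)
after link 2: o_2 = (2.1213, 4.9497, -3.0000)
after link 3: o_3 = (1.4142, 5.6569, -3.0000)
after link 4: o_4 = (-3.5858, 5.6569, -3.0000)
after link 5: o_5 = (-3.0858, 3.6569, -3.8660)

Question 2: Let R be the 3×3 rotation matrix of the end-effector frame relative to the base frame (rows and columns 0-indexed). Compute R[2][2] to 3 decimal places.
-0.500

End-effector z-axis (col 2 of R) = (-0.8660,0.0000,-0.5000)
R[2][2] = -0.5000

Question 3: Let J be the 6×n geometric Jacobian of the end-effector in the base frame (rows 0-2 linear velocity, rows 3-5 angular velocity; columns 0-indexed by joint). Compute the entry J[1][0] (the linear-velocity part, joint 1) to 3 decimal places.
-3.086

axis z_0 = ẑ; lever o_n−o_0 = (-3.0858,3.6569,-3.8660)
cross product → J_v[:, 0] = (-3.6569,-3.0858,0.0000)
J_ω[:, 0] = z_0
entry J[1][0] = -3.0858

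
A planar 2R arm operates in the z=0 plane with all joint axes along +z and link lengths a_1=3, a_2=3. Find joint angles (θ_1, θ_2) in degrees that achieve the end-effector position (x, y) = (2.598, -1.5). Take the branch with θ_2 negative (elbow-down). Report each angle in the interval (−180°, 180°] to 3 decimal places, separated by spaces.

30.000 -120.001

cos θ_2 = (8.9996−3²−3²)/(2·3·3) = -0.5000; θ_2 = -120.0015° (elbow-down)
β = atan2(-1.5000,2.5980) = -30.0007°; ψ = atan2(-2.5980,1.4999) = -60.0007°
θ_1 = β − ψ = 30.0000°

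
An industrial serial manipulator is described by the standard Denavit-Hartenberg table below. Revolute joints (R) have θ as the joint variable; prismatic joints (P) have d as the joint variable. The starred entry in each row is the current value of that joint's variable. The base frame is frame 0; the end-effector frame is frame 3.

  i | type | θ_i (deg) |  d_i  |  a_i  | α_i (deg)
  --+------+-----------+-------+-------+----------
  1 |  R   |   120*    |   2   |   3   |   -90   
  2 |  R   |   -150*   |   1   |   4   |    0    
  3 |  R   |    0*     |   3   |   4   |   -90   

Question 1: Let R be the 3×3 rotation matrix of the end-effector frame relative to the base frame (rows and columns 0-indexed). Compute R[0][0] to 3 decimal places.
End-effector x-axis (col 0 of R) = (0.4330,-0.7500,0.5000)
R[0][0] = 0.4330

0.433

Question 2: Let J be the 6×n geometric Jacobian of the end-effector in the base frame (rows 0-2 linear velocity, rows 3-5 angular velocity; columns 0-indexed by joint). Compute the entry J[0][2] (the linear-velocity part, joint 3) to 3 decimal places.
-1.000

axis z_2 = (-0.8660,-0.5000,0.0000); lever o_n−o_2 = (-0.8660,-4.5000,2.0000)
cross product → J_v[:, 2] = (-1.0000,1.7321,3.4641)
J_ω[:, 2] = z_2
entry J[0][2] = -1.0000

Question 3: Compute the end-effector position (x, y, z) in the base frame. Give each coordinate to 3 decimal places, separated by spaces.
-1.500 -5.402 6.000

after link 1: o_1 = (-1.5000, 2.5981, 2.0000)
after link 2: o_2 = (-0.6340, -0.9019, 4.0000)
after link 3: o_3 = (-1.5000, -5.4019, 6.0000)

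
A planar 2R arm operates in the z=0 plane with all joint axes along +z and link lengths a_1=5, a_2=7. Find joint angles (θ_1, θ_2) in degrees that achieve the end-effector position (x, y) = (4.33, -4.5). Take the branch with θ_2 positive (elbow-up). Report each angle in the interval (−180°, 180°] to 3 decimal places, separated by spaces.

-122.206 120.001

cos θ_2 = (38.9989−5²−7²)/(2·5·7) = -0.5000; θ_2 = 120.0010° (elbow-up)
β = atan2(-4.5000,4.3300) = -46.1030°; ψ = atan2(6.0621,1.4999) = 76.1030°
θ_1 = β − ψ = -122.2059°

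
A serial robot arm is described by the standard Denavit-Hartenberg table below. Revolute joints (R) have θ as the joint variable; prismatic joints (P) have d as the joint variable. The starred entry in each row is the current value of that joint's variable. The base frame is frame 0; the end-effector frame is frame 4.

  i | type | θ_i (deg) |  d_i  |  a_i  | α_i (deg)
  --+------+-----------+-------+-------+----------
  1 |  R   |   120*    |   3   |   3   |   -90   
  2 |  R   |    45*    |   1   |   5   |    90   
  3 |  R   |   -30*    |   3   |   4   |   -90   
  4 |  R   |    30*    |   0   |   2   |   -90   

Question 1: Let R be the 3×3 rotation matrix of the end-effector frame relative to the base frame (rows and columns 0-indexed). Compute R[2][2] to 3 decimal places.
End-effector z-axis (col 2 of R) = (0.2428,-0.9205,-0.3062)
R[2][2] = -0.3062

-0.306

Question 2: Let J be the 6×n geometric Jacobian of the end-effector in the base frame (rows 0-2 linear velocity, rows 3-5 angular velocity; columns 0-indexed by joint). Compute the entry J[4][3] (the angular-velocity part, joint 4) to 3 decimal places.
axis z_3 = (-0.9268,-0.1268,-0.3536); lever o_n−o_3 = (0.5732,0.7392,-1.7678)
cross product → J_v[:, 3] = (0.4855,-1.8410,-0.6124)
J_ω[:, 3] = z_3
entry J[4][3] = -0.1268

-0.127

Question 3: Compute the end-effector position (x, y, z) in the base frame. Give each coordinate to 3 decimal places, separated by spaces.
-4.114 10.858 -2.631

after link 1: o_1 = (-1.5000, 2.5981, 3.0000)
after link 2: o_2 = (-4.1338, 5.1599, -0.5355)
after link 3: o_3 = (-4.6871, 10.1184, -0.8637)
after link 4: o_4 = (-4.1139, 10.8576, -2.6315)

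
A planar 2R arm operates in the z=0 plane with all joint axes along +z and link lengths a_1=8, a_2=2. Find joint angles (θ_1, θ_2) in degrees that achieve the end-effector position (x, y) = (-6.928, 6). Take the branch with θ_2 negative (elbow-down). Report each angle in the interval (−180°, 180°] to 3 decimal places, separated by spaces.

cos θ_2 = (83.9972−8²−2²)/(2·8·2) = 0.4999; θ_2 = -60.0058° (elbow-down)
β = atan2(6.0000,-6.9280) = 139.1058°; ψ = atan2(-1.7322,8.9998) = -10.8942°
θ_1 = β − ψ = 150.0000°

150.000 -60.006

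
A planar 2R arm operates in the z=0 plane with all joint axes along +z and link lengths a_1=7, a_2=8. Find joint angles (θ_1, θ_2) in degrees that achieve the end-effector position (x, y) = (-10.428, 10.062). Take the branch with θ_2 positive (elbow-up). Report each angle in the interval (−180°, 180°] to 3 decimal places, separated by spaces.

cos θ_2 = (209.9870−7²−8²)/(2·7·8) = 0.8660; θ_2 = 30.0080° (elbow-up)
β = atan2(10.0620,-10.4280) = 136.0233°; ψ = atan2(4.0010,13.9276) = 16.0277°
θ_1 = β − ψ = 119.9957°

119.996 30.008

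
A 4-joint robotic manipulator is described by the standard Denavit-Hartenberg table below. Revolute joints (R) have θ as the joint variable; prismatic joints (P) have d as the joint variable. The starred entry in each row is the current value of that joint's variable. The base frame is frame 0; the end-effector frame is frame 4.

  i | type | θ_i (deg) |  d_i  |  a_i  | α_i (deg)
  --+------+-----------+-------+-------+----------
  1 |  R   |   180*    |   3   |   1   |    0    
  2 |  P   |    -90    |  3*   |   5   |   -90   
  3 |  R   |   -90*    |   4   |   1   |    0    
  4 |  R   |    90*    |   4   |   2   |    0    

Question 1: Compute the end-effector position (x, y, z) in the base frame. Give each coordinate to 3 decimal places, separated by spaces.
-9.000 7.000 7.000

after link 1: o_1 = (-1.0000, 0.0000, 3.0000)
after link 2: o_2 = (-1.0000, 5.0000, 6.0000)
after link 3: o_3 = (-5.0000, 5.0000, 7.0000)
after link 4: o_4 = (-9.0000, 7.0000, 7.0000)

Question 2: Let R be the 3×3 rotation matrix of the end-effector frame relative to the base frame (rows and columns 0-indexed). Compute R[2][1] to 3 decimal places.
-1.000

End-effector y-axis (col 1 of R) = (-0.0000,0.0000,-1.0000)
R[2][1] = -1.0000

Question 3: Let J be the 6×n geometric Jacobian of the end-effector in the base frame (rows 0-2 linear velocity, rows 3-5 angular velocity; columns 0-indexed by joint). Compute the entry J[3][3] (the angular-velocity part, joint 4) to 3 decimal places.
axis z_3 = (-1.0000,0.0000,0.0000); lever o_n−o_3 = (-4.0000,2.0000,0.0000)
cross product → J_v[:, 3] = (-0.0000,-0.0000,-2.0000)
J_ω[:, 3] = z_3
entry J[3][3] = -1.0000

-1.000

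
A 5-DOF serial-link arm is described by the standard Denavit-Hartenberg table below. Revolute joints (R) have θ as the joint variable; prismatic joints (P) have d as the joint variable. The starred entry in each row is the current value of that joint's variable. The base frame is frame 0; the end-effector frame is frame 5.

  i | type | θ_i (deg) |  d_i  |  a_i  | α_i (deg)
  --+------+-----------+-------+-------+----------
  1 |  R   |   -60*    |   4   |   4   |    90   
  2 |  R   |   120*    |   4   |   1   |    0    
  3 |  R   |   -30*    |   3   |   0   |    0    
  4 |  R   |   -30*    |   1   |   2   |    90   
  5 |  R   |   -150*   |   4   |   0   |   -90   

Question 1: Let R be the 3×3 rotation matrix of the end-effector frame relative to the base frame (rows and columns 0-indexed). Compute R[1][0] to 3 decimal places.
0.625

End-effector x-axis (col 0 of R) = (0.2165,0.6250,-0.7500)
R[1][0] = 0.6250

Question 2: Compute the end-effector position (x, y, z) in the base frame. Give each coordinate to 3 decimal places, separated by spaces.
after link 1: o_1 = (2.0000, -3.4641, 4.0000)
after link 2: o_2 = (-1.7141, -5.0311, 4.8660)
after link 3: o_3 = (-4.3122, -6.5311, 4.8660)
after link 4: o_4 = (-4.6782, -7.8971, 6.5981)
after link 5: o_5 = (-2.9462, -10.8971, 4.5981)

-2.946 -10.897 4.598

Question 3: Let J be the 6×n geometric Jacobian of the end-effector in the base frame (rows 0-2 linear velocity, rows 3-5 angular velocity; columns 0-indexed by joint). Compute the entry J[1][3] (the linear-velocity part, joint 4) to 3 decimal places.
-0.232

axis z_3 = (-0.8660,-0.5000,0.0000); lever o_n−o_3 = (1.3660,-4.3660,-0.2679)
cross product → J_v[:, 3] = (0.1340,-0.2321,4.4641)
J_ω[:, 3] = z_3
entry J[1][3] = -0.2321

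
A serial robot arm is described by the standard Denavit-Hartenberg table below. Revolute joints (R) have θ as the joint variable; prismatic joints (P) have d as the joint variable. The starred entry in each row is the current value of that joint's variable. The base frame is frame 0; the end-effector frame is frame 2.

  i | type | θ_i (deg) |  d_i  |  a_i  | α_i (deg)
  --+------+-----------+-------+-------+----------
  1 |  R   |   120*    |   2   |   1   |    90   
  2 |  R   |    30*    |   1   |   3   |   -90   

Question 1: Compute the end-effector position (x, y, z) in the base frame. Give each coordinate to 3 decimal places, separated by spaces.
after link 1: o_1 = (-0.5000, 0.8660, 2.0000)
after link 2: o_2 = (-0.9330, 3.6160, 3.5000)

-0.933 3.616 3.500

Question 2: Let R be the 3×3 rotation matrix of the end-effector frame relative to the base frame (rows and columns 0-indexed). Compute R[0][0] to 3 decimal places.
End-effector x-axis (col 0 of R) = (-0.4330,0.7500,0.5000)
R[0][0] = -0.4330

-0.433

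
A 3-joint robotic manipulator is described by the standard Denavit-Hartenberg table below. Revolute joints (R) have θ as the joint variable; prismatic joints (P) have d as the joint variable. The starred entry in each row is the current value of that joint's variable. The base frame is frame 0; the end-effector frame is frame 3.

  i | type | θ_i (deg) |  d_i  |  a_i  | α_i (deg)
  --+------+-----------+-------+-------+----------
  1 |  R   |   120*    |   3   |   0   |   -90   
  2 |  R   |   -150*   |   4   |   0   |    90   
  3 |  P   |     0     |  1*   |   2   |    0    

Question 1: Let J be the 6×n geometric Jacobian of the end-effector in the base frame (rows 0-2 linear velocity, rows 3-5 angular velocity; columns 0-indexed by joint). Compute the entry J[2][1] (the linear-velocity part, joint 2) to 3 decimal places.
2.232

axis z_1 = (-0.8660,-0.5000,0.0000); lever o_n−o_1 = (-2.3481,-3.9330,0.1340)
cross product → J_v[:, 1] = (-0.0670,0.1160,2.2321)
J_ω[:, 1] = z_1
entry J[2][1] = 2.2321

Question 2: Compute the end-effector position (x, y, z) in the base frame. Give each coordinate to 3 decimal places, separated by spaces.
-2.348 -3.933 3.134

after link 1: o_1 = (0.0000, 0.0000, 3.0000)
after link 2: o_2 = (-3.4641, -2.0000, 3.0000)
after link 3: o_3 = (-2.3481, -3.9330, 3.1340)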